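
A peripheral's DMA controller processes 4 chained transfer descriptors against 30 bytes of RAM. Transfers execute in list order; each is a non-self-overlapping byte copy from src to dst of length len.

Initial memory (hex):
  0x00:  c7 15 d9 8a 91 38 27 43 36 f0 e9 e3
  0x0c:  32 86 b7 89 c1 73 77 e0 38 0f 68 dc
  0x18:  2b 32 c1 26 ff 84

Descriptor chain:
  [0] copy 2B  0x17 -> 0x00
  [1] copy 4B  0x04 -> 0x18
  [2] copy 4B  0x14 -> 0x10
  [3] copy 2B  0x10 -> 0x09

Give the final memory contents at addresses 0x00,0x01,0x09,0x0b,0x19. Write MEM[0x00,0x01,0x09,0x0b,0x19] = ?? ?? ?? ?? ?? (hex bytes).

MEM[0x00,0x01,0x09,0x0b,0x19] = dc 2b 38 e3 38

#0 dst[0x00+2] := {0xdc,0x2b}
#1 dst[0x18+4] := {0x91,0x38,0x27,0x43}
#2 dst[0x10+4] := {0x38,0x0f,0x68,0xdc}
#3 dst[0x09+2] := {0x38,0x0f}
query mem[0x00]=0xdc, mem[0x01]=0x2b, mem[0x09]=0x38, mem[0x0b]=0xe3, mem[0x19]=0x38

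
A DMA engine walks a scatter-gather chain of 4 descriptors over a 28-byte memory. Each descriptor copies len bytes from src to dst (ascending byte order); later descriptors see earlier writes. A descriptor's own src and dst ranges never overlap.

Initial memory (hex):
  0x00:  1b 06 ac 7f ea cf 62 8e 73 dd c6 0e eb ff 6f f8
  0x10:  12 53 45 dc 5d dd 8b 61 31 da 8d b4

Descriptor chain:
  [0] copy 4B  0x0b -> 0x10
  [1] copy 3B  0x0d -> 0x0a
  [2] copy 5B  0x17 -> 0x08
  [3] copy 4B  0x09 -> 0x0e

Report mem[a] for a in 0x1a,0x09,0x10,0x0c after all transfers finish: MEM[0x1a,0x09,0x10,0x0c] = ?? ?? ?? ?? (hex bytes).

MEM[0x1a,0x09,0x10,0x0c] = 8d 31 8d b4

[0] 0x0b->0x10 len=4 : 0e eb ff 6f
[1] 0x0d->0x0a len=3 : ff 6f f8
[2] 0x17->0x08 len=5 : 61 31 da 8d b4
[3] 0x09->0x0e len=4 : 31 da 8d b4
query mem[0x1a]=0x8d, mem[0x09]=0x31, mem[0x10]=0x8d, mem[0x0c]=0xb4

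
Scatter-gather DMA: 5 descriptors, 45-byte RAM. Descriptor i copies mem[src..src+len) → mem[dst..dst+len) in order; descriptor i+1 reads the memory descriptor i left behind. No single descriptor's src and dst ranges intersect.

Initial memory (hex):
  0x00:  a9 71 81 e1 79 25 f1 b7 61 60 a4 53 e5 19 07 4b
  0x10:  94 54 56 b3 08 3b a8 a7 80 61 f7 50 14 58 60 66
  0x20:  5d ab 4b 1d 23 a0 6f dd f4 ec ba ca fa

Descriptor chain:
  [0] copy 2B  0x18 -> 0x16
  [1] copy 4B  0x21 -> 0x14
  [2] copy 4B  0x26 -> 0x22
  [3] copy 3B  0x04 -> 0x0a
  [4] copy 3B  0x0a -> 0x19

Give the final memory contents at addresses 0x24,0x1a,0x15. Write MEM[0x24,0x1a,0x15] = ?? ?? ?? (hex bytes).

MEM[0x24,0x1a,0x15] = f4 25 4b

#0 dst[0x16+2] := {0x80,0x61}
#1 dst[0x14+4] := {0xab,0x4b,0x1d,0x23}
#2 dst[0x22+4] := {0x6f,0xdd,0xf4,0xec}
#3 dst[0x0a+3] := {0x79,0x25,0xf1}
#4 dst[0x19+3] := {0x79,0x25,0xf1}
query mem[0x24]=0xf4, mem[0x1a]=0x25, mem[0x15]=0x4b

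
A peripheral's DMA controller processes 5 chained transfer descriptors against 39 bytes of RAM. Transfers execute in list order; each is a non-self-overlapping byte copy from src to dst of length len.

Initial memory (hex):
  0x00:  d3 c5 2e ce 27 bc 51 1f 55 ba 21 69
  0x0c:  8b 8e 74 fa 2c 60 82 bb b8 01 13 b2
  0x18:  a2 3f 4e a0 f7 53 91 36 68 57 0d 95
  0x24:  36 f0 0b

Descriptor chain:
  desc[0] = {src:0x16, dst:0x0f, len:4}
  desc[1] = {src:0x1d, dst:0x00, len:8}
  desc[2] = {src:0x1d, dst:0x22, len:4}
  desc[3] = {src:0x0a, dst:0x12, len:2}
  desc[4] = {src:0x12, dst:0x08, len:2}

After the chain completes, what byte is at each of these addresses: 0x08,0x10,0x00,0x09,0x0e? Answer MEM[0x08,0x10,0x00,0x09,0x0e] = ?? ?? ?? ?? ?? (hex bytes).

MEM[0x08,0x10,0x00,0x09,0x0e] = 21 b2 53 69 74

#0 dst[0x0f+4] := {0x13,0xb2,0xa2,0x3f}
#1 dst[0x00+8] := {0x53,0x91,0x36,0x68,0x57,0x0d,0x95,0x36}
#2 dst[0x22+4] := {0x53,0x91,0x36,0x68}
#3 dst[0x12+2] := {0x21,0x69}
#4 dst[0x08+2] := {0x21,0x69}
query mem[0x08]=0x21, mem[0x10]=0xb2, mem[0x00]=0x53, mem[0x09]=0x69, mem[0x0e]=0x74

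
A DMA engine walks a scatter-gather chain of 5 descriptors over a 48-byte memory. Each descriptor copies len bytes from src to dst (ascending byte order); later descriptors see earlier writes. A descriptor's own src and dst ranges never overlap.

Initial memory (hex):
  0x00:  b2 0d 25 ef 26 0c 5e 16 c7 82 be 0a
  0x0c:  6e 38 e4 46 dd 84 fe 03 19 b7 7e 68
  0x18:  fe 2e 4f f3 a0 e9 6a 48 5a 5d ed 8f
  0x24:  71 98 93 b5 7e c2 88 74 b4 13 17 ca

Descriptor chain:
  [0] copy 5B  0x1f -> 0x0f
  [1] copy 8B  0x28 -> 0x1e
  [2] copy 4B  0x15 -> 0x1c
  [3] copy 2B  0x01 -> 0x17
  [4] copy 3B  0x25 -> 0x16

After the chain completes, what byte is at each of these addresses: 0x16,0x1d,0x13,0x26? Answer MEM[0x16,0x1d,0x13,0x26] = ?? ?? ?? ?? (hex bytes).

MEM[0x16,0x1d,0x13,0x26] = ca 7e 8f 93

D0: mem[0x0f..0x13] <- [48 5a 5d ed 8f]
D1: mem[0x1e..0x25] <- [7e c2 88 74 b4 13 17 ca]
D2: mem[0x1c..0x1f] <- [b7 7e 68 fe]
D3: mem[0x17..0x18] <- [0d 25]
D4: mem[0x16..0x18] <- [ca 93 b5]
query mem[0x16]=0xca, mem[0x1d]=0x7e, mem[0x13]=0x8f, mem[0x26]=0x93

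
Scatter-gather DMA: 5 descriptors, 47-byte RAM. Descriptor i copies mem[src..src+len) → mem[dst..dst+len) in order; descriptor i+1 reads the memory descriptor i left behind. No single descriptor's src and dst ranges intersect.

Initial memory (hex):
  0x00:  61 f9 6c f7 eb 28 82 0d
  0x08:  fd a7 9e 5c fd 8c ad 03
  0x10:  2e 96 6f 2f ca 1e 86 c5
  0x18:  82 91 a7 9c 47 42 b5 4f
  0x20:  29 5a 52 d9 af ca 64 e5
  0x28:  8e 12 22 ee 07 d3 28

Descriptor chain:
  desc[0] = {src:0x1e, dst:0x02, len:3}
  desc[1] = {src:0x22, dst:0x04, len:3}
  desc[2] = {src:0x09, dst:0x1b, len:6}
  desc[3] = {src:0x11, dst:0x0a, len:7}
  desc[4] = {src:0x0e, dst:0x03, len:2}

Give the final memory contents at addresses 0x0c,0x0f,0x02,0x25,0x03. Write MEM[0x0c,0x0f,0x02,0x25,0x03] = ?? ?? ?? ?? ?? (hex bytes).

D0: mem[0x02..0x04] <- [b5 4f 29]
D1: mem[0x04..0x06] <- [52 d9 af]
D2: mem[0x1b..0x20] <- [a7 9e 5c fd 8c ad]
D3: mem[0x0a..0x10] <- [96 6f 2f ca 1e 86 c5]
D4: mem[0x03..0x04] <- [1e 86]
query mem[0x0c]=0x2f, mem[0x0f]=0x86, mem[0x02]=0xb5, mem[0x25]=0xca, mem[0x03]=0x1e

MEM[0x0c,0x0f,0x02,0x25,0x03] = 2f 86 b5 ca 1e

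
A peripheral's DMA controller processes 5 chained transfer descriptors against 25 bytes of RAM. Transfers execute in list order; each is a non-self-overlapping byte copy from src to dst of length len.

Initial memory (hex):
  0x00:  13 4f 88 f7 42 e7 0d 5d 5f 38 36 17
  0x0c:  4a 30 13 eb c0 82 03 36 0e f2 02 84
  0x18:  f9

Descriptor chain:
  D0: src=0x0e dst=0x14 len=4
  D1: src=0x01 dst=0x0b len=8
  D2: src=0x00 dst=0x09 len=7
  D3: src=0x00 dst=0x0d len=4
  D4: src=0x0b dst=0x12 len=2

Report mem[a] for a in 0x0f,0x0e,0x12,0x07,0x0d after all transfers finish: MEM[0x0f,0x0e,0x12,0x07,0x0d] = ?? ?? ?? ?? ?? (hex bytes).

MEM[0x0f,0x0e,0x12,0x07,0x0d] = 88 4f 88 5d 13

D0: mem[0x14..0x17] <- [13 eb c0 82]
D1: mem[0x0b..0x12] <- [4f 88 f7 42 e7 0d 5d 5f]
D2: mem[0x09..0x0f] <- [13 4f 88 f7 42 e7 0d]
D3: mem[0x0d..0x10] <- [13 4f 88 f7]
D4: mem[0x12..0x13] <- [88 f7]
query mem[0x0f]=0x88, mem[0x0e]=0x4f, mem[0x12]=0x88, mem[0x07]=0x5d, mem[0x0d]=0x13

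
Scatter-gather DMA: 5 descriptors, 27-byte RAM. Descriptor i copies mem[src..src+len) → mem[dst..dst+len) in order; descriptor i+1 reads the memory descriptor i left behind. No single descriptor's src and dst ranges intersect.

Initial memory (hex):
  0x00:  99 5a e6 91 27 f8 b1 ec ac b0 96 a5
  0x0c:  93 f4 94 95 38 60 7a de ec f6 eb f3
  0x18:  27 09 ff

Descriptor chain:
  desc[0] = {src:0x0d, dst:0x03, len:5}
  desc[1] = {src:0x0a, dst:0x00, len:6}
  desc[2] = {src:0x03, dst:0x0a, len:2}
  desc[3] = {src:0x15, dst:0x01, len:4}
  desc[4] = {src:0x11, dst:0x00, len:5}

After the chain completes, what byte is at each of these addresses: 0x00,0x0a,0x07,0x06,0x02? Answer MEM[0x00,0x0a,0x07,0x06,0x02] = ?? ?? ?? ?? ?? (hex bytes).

MEM[0x00,0x0a,0x07,0x06,0x02] = 60 f4 60 38 de

  after D0: wrote 5B at 0x03 = f494953860
  after D1: wrote 6B at 0x00 = 96a593f49495
  after D2: wrote 2B at 0x0a = f494
  after D3: wrote 4B at 0x01 = f6ebf327
  after D4: wrote 5B at 0x00 = 607adeecf6
query mem[0x00]=0x60, mem[0x0a]=0xf4, mem[0x07]=0x60, mem[0x06]=0x38, mem[0x02]=0xde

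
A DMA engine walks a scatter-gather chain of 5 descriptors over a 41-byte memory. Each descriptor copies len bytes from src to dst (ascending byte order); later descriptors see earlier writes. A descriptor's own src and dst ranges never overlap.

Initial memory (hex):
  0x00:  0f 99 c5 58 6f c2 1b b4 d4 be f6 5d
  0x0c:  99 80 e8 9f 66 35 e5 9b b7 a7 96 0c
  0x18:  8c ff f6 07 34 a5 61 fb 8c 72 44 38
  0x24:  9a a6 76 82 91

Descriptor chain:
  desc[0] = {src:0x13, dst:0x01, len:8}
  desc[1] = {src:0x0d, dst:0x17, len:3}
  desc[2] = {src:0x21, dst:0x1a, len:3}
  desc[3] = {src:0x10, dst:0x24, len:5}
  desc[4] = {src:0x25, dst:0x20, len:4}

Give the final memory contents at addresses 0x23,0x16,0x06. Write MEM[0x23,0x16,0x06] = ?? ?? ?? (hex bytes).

  after D0: wrote 8B at 0x01 = 9bb7a7960c8cfff6
  after D1: wrote 3B at 0x17 = 80e89f
  after D2: wrote 3B at 0x1a = 724438
  after D3: wrote 5B at 0x24 = 6635e59bb7
  after D4: wrote 4B at 0x20 = 35e59bb7
query mem[0x23]=0xb7, mem[0x16]=0x96, mem[0x06]=0x8c

MEM[0x23,0x16,0x06] = b7 96 8c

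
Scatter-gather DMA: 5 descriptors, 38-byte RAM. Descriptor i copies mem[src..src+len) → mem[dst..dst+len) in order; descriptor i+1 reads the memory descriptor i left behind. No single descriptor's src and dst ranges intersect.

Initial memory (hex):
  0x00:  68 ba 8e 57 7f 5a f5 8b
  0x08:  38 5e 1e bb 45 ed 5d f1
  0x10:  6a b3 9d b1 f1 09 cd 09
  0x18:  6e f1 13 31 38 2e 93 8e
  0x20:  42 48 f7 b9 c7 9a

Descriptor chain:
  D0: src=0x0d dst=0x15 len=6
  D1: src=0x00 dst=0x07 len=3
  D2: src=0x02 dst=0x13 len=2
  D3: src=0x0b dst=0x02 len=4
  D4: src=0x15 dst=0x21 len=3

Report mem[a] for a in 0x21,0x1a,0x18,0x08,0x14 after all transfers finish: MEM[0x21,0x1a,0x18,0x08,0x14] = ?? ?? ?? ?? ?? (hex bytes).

#0 dst[0x15+6] := {0xed,0x5d,0xf1,0x6a,0xb3,0x9d}
#1 dst[0x07+3] := {0x68,0xba,0x8e}
#2 dst[0x13+2] := {0x8e,0x57}
#3 dst[0x02+4] := {0xbb,0x45,0xed,0x5d}
#4 dst[0x21+3] := {0xed,0x5d,0xf1}
query mem[0x21]=0xed, mem[0x1a]=0x9d, mem[0x18]=0x6a, mem[0x08]=0xba, mem[0x14]=0x57

MEM[0x21,0x1a,0x18,0x08,0x14] = ed 9d 6a ba 57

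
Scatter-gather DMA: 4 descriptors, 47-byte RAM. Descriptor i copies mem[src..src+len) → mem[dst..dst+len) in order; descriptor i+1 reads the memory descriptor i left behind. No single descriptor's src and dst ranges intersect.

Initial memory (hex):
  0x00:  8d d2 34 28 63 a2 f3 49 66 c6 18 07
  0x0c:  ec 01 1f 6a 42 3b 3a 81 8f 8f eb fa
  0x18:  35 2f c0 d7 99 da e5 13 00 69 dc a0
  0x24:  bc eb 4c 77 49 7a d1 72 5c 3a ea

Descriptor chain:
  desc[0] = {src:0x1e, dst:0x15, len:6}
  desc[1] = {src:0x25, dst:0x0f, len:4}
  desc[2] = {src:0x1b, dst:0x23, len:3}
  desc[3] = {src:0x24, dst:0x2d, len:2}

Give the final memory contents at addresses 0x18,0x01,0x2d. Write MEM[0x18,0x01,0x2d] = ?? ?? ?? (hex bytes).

[0] 0x1e->0x15 len=6 : e5 13 00 69 dc a0
[1] 0x25->0x0f len=4 : eb 4c 77 49
[2] 0x1b->0x23 len=3 : d7 99 da
[3] 0x24->0x2d len=2 : 99 da
query mem[0x18]=0x69, mem[0x01]=0xd2, mem[0x2d]=0x99

MEM[0x18,0x01,0x2d] = 69 d2 99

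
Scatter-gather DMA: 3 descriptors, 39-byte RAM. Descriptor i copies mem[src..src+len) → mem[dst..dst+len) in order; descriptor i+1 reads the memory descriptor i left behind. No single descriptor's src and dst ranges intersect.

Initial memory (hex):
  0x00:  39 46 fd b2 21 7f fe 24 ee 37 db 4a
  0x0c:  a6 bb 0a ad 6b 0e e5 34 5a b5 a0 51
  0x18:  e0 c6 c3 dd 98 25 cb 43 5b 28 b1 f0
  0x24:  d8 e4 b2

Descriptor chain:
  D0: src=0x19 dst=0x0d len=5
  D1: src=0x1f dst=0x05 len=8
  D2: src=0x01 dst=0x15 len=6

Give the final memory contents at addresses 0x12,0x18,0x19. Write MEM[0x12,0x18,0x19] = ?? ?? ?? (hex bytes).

MEM[0x12,0x18,0x19] = e5 21 43

  after D0: wrote 5B at 0x0d = c6c3dd9825
  after D1: wrote 8B at 0x05 = 435b28b1f0d8e4b2
  after D2: wrote 6B at 0x15 = 46fdb221435b
query mem[0x12]=0xe5, mem[0x18]=0x21, mem[0x19]=0x43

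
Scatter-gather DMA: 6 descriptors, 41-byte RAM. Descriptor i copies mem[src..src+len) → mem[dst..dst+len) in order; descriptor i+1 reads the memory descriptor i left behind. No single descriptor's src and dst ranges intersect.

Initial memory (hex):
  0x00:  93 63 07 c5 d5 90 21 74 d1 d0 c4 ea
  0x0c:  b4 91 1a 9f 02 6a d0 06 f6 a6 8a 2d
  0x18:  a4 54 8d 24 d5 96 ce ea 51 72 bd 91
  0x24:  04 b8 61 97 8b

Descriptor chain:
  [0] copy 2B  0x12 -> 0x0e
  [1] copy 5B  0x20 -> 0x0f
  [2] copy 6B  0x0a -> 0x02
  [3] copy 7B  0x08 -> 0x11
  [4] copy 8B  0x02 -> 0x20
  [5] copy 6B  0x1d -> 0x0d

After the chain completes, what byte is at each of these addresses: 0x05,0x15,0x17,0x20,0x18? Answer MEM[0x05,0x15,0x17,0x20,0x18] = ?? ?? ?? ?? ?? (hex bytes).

#0 dst[0x0e+2] := {0xd0,0x06}
#1 dst[0x0f+5] := {0x51,0x72,0xbd,0x91,0x04}
#2 dst[0x02+6] := {0xc4,0xea,0xb4,0x91,0xd0,0x51}
#3 dst[0x11+7] := {0xd1,0xd0,0xc4,0xea,0xb4,0x91,0xd0}
#4 dst[0x20+8] := {0xc4,0xea,0xb4,0x91,0xd0,0x51,0xd1,0xd0}
#5 dst[0x0d+6] := {0x96,0xce,0xea,0xc4,0xea,0xb4}
query mem[0x05]=0x91, mem[0x15]=0xb4, mem[0x17]=0xd0, mem[0x20]=0xc4, mem[0x18]=0xa4

MEM[0x05,0x15,0x17,0x20,0x18] = 91 b4 d0 c4 a4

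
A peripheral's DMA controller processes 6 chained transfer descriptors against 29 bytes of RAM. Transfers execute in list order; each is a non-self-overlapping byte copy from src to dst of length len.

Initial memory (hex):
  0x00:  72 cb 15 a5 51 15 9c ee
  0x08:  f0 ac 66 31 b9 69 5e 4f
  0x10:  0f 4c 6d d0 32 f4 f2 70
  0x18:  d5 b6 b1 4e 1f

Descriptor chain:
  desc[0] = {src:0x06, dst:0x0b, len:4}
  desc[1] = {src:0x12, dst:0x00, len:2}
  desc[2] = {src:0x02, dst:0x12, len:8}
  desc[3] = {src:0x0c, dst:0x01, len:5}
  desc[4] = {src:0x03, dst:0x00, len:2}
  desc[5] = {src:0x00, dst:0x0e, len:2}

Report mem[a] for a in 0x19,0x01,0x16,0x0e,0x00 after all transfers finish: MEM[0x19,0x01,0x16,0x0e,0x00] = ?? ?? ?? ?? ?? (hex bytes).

  after D0: wrote 4B at 0x0b = 9ceef0ac
  after D1: wrote 2B at 0x00 = 6dd0
  after D2: wrote 8B at 0x12 = 15a551159ceef0ac
  after D3: wrote 5B at 0x01 = eef0ac4f0f
  after D4: wrote 2B at 0x00 = ac4f
  after D5: wrote 2B at 0x0e = ac4f
query mem[0x19]=0xac, mem[0x01]=0x4f, mem[0x16]=0x9c, mem[0x0e]=0xac, mem[0x00]=0xac

MEM[0x19,0x01,0x16,0x0e,0x00] = ac 4f 9c ac ac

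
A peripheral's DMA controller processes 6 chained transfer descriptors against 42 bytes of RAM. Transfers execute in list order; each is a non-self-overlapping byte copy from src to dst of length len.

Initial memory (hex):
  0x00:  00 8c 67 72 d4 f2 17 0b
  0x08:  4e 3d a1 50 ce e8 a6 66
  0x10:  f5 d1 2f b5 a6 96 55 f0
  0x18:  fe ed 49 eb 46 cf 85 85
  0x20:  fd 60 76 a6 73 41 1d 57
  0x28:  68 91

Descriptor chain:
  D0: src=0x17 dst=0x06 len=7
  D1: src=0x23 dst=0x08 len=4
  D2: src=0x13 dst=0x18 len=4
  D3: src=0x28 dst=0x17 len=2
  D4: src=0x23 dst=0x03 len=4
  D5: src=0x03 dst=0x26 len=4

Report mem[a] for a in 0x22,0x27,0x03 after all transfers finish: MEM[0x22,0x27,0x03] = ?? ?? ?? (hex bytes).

D0: mem[0x06..0x0c] <- [f0 fe ed 49 eb 46 cf]
D1: mem[0x08..0x0b] <- [a6 73 41 1d]
D2: mem[0x18..0x1b] <- [b5 a6 96 55]
D3: mem[0x17..0x18] <- [68 91]
D4: mem[0x03..0x06] <- [a6 73 41 1d]
D5: mem[0x26..0x29] <- [a6 73 41 1d]
query mem[0x22]=0x76, mem[0x27]=0x73, mem[0x03]=0xa6

MEM[0x22,0x27,0x03] = 76 73 a6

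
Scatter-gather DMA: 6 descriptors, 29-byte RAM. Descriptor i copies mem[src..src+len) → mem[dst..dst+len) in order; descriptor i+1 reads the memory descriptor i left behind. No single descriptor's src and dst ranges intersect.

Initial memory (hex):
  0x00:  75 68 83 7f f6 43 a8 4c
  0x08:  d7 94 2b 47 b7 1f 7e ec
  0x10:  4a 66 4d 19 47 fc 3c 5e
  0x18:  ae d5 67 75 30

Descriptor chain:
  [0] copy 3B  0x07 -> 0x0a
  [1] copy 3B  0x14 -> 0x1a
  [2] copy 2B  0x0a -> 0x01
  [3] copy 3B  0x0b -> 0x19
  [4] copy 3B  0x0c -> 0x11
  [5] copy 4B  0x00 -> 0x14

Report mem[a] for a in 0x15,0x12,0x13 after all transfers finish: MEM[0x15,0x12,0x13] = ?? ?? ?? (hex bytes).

#0 dst[0x0a+3] := {0x4c,0xd7,0x94}
#1 dst[0x1a+3] := {0x47,0xfc,0x3c}
#2 dst[0x01+2] := {0x4c,0xd7}
#3 dst[0x19+3] := {0xd7,0x94,0x1f}
#4 dst[0x11+3] := {0x94,0x1f,0x7e}
#5 dst[0x14+4] := {0x75,0x4c,0xd7,0x7f}
query mem[0x15]=0x4c, mem[0x12]=0x1f, mem[0x13]=0x7e

MEM[0x15,0x12,0x13] = 4c 1f 7e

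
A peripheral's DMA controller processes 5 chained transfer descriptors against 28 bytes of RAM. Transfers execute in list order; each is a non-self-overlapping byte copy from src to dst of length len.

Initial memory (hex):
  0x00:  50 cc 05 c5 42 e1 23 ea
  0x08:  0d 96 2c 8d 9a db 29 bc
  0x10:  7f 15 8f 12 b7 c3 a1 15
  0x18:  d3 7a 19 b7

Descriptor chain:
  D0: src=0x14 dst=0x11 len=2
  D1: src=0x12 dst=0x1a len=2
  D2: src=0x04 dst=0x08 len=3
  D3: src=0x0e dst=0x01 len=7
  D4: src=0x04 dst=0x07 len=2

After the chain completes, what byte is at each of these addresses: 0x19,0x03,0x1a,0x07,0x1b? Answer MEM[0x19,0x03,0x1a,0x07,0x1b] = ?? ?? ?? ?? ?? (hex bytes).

MEM[0x19,0x03,0x1a,0x07,0x1b] = 7a 7f c3 b7 12

  after D0: wrote 2B at 0x11 = b7c3
  after D1: wrote 2B at 0x1a = c312
  after D2: wrote 3B at 0x08 = 42e123
  after D3: wrote 7B at 0x01 = 29bc7fb7c312b7
  after D4: wrote 2B at 0x07 = b7c3
query mem[0x19]=0x7a, mem[0x03]=0x7f, mem[0x1a]=0xc3, mem[0x07]=0xb7, mem[0x1b]=0x12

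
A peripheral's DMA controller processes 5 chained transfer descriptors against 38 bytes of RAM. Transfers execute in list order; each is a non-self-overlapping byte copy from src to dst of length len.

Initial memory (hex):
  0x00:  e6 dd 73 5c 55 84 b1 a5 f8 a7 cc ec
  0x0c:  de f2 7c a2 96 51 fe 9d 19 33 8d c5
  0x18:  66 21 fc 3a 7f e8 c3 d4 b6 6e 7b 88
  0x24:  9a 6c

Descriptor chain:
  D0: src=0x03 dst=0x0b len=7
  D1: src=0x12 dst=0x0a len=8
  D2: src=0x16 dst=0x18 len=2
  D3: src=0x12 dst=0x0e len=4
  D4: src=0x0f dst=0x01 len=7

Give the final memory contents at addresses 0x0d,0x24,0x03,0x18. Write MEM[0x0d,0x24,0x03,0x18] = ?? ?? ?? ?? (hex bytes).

D0: mem[0x0b..0x11] <- [5c 55 84 b1 a5 f8 a7]
D1: mem[0x0a..0x11] <- [fe 9d 19 33 8d c5 66 21]
D2: mem[0x18..0x19] <- [8d c5]
D3: mem[0x0e..0x11] <- [fe 9d 19 33]
D4: mem[0x01..0x07] <- [9d 19 33 fe 9d 19 33]
query mem[0x0d]=0x33, mem[0x24]=0x9a, mem[0x03]=0x33, mem[0x18]=0x8d

MEM[0x0d,0x24,0x03,0x18] = 33 9a 33 8d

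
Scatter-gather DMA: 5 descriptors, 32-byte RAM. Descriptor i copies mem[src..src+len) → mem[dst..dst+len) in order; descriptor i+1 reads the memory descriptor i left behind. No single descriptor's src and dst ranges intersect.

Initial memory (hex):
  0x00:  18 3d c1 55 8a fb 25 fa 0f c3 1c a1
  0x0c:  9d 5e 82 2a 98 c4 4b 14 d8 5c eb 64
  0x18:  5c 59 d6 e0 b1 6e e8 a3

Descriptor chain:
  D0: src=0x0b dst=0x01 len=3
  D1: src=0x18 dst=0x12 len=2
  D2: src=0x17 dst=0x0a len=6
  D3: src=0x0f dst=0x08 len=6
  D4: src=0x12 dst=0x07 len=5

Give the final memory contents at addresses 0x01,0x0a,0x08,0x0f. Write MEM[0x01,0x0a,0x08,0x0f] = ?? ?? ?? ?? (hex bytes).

#0 dst[0x01+3] := {0xa1,0x9d,0x5e}
#1 dst[0x12+2] := {0x5c,0x59}
#2 dst[0x0a+6] := {0x64,0x5c,0x59,0xd6,0xe0,0xb1}
#3 dst[0x08+6] := {0xb1,0x98,0xc4,0x5c,0x59,0xd8}
#4 dst[0x07+5] := {0x5c,0x59,0xd8,0x5c,0xeb}
query mem[0x01]=0xa1, mem[0x0a]=0x5c, mem[0x08]=0x59, mem[0x0f]=0xb1

MEM[0x01,0x0a,0x08,0x0f] = a1 5c 59 b1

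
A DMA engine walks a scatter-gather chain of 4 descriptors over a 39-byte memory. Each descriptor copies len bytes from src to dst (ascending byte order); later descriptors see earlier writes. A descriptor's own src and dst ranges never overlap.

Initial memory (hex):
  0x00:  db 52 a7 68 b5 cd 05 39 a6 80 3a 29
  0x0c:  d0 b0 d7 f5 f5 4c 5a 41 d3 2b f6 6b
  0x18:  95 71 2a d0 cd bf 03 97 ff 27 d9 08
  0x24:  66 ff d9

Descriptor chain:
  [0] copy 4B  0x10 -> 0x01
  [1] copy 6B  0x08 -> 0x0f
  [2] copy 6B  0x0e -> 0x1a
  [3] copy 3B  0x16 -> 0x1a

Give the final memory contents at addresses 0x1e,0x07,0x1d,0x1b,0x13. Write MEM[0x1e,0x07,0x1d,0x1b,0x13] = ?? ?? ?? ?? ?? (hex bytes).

D0: mem[0x01..0x04] <- [f5 4c 5a 41]
D1: mem[0x0f..0x14] <- [a6 80 3a 29 d0 b0]
D2: mem[0x1a..0x1f] <- [d7 a6 80 3a 29 d0]
D3: mem[0x1a..0x1c] <- [f6 6b 95]
query mem[0x1e]=0x29, mem[0x07]=0x39, mem[0x1d]=0x3a, mem[0x1b]=0x6b, mem[0x13]=0xd0

MEM[0x1e,0x07,0x1d,0x1b,0x13] = 29 39 3a 6b d0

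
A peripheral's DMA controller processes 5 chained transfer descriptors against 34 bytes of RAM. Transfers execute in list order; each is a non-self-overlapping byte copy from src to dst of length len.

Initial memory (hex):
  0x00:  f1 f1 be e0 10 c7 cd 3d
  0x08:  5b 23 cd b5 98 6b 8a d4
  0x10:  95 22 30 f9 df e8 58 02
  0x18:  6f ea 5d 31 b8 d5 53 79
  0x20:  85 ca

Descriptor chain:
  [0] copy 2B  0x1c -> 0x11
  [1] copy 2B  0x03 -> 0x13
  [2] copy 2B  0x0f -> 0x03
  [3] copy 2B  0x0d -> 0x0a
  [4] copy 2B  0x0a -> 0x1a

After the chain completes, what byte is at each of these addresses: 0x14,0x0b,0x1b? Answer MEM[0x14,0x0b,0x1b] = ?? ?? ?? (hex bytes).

[0] 0x1c->0x11 len=2 : b8 d5
[1] 0x03->0x13 len=2 : e0 10
[2] 0x0f->0x03 len=2 : d4 95
[3] 0x0d->0x0a len=2 : 6b 8a
[4] 0x0a->0x1a len=2 : 6b 8a
query mem[0x14]=0x10, mem[0x0b]=0x8a, mem[0x1b]=0x8a

MEM[0x14,0x0b,0x1b] = 10 8a 8a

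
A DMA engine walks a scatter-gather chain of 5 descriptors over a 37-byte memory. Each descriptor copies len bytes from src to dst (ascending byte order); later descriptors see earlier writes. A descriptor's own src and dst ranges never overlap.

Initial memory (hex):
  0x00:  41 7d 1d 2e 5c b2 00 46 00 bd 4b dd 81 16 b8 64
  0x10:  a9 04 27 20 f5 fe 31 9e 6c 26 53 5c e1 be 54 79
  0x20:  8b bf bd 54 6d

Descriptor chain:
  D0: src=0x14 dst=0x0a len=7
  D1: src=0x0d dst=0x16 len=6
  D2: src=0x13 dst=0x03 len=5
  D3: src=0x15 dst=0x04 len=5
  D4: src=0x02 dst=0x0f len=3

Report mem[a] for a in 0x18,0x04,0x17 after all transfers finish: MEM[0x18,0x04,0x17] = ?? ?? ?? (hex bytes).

MEM[0x18,0x04,0x17] = 26 fe 6c

D0: mem[0x0a..0x10] <- [f5 fe 31 9e 6c 26 53]
D1: mem[0x16..0x1b] <- [9e 6c 26 53 04 27]
D2: mem[0x03..0x07] <- [20 f5 fe 9e 6c]
D3: mem[0x04..0x08] <- [fe 9e 6c 26 53]
D4: mem[0x0f..0x11] <- [1d 20 fe]
query mem[0x18]=0x26, mem[0x04]=0xfe, mem[0x17]=0x6c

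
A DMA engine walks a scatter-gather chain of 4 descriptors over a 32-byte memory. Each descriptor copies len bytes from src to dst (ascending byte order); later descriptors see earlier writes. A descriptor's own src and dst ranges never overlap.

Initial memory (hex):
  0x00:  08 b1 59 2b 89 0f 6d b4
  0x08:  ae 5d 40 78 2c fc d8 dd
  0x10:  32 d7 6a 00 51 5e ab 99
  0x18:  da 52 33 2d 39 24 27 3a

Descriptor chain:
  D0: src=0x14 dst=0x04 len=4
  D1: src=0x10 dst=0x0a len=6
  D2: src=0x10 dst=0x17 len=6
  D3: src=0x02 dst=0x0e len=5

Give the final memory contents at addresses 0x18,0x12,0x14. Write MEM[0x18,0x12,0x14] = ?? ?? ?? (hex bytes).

#0 dst[0x04+4] := {0x51,0x5e,0xab,0x99}
#1 dst[0x0a+6] := {0x32,0xd7,0x6a,0x00,0x51,0x5e}
#2 dst[0x17+6] := {0x32,0xd7,0x6a,0x00,0x51,0x5e}
#3 dst[0x0e+5] := {0x59,0x2b,0x51,0x5e,0xab}
query mem[0x18]=0xd7, mem[0x12]=0xab, mem[0x14]=0x51

MEM[0x18,0x12,0x14] = d7 ab 51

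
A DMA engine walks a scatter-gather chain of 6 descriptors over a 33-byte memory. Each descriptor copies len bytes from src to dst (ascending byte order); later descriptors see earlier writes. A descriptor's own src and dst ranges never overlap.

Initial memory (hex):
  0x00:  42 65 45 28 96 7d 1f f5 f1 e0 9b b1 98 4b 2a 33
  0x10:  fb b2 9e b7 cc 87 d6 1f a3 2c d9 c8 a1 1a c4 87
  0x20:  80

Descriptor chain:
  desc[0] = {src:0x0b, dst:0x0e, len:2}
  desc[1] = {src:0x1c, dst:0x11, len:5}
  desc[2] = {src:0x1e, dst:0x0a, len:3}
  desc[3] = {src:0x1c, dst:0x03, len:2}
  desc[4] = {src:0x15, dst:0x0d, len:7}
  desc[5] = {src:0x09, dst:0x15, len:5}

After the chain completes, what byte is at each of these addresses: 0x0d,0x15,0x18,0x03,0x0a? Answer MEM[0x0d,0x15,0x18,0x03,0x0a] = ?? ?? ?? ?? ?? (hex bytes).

#0 dst[0x0e+2] := {0xb1,0x98}
#1 dst[0x11+5] := {0xa1,0x1a,0xc4,0x87,0x80}
#2 dst[0x0a+3] := {0xc4,0x87,0x80}
#3 dst[0x03+2] := {0xa1,0x1a}
#4 dst[0x0d+7] := {0x80,0xd6,0x1f,0xa3,0x2c,0xd9,0xc8}
#5 dst[0x15+5] := {0xe0,0xc4,0x87,0x80,0x80}
query mem[0x0d]=0x80, mem[0x15]=0xe0, mem[0x18]=0x80, mem[0x03]=0xa1, mem[0x0a]=0xc4

MEM[0x0d,0x15,0x18,0x03,0x0a] = 80 e0 80 a1 c4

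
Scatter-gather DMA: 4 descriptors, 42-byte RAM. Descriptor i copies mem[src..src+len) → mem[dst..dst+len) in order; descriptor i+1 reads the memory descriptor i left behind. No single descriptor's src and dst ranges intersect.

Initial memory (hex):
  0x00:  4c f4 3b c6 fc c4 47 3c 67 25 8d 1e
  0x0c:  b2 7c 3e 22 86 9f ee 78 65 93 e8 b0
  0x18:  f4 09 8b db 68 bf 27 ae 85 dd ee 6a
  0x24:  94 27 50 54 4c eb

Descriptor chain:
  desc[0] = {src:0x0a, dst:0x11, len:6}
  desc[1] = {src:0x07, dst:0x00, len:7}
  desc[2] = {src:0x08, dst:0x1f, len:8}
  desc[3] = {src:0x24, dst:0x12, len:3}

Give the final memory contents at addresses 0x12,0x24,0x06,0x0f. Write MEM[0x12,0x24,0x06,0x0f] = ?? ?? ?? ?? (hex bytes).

D0: mem[0x11..0x16] <- [8d 1e b2 7c 3e 22]
D1: mem[0x00..0x06] <- [3c 67 25 8d 1e b2 7c]
D2: mem[0x1f..0x26] <- [67 25 8d 1e b2 7c 3e 22]
D3: mem[0x12..0x14] <- [7c 3e 22]
query mem[0x12]=0x7c, mem[0x24]=0x7c, mem[0x06]=0x7c, mem[0x0f]=0x22

MEM[0x12,0x24,0x06,0x0f] = 7c 7c 7c 22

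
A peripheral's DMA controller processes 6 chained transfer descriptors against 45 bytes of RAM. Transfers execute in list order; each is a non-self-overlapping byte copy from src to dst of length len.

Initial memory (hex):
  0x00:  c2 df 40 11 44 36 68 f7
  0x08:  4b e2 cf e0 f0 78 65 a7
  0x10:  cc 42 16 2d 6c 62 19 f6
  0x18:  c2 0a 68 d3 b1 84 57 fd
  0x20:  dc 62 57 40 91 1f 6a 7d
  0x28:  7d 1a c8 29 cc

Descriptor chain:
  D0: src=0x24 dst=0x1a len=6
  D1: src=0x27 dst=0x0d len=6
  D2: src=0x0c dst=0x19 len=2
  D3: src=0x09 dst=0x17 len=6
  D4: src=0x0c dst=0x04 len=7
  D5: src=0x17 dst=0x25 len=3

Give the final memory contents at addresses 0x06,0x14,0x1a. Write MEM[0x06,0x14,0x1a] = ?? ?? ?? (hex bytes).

[0] 0x24->0x1a len=6 : 91 1f 6a 7d 7d 1a
[1] 0x27->0x0d len=6 : 7d 7d 1a c8 29 cc
[2] 0x0c->0x19 len=2 : f0 7d
[3] 0x09->0x17 len=6 : e2 cf e0 f0 7d 7d
[4] 0x0c->0x04 len=7 : f0 7d 7d 1a c8 29 cc
[5] 0x17->0x25 len=3 : e2 cf e0
query mem[0x06]=0x7d, mem[0x14]=0x6c, mem[0x1a]=0xf0

MEM[0x06,0x14,0x1a] = 7d 6c f0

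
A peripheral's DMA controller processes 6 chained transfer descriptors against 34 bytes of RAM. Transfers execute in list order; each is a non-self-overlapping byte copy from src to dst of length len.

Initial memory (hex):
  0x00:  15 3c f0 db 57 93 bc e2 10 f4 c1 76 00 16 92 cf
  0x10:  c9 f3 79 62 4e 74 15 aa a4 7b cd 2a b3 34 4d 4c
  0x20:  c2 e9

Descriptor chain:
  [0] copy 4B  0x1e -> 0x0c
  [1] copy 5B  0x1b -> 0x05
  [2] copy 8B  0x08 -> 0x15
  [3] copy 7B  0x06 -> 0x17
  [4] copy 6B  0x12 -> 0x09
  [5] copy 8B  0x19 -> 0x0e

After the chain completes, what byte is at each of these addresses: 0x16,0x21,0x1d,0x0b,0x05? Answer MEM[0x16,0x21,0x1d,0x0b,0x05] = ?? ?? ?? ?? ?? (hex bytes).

  after D0: wrote 4B at 0x0c = 4d4cc2e9
  after D1: wrote 5B at 0x05 = 2ab3344d4c
  after D2: wrote 8B at 0x15 = 4d4cc1764d4cc2e9
  after D3: wrote 7B at 0x17 = b3344d4cc1764d
  after D4: wrote 6B at 0x09 = 79624e4d4cb3
  after D5: wrote 8B at 0x0e = 4d4cc1764d4d4cc2
query mem[0x16]=0x4c, mem[0x21]=0xe9, mem[0x1d]=0x4d, mem[0x0b]=0x4e, mem[0x05]=0x2a

MEM[0x16,0x21,0x1d,0x0b,0x05] = 4c e9 4d 4e 2a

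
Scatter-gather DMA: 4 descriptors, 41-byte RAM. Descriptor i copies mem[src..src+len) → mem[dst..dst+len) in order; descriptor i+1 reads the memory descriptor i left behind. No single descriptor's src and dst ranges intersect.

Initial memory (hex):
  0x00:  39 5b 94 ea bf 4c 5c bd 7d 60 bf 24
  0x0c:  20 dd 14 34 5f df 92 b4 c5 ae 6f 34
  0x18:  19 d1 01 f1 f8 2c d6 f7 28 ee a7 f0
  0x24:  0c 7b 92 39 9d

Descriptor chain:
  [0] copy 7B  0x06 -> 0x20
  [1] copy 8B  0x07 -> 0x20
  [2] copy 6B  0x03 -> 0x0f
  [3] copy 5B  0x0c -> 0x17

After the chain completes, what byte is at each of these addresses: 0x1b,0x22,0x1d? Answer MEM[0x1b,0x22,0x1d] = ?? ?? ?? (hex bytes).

[0] 0x06->0x20 len=7 : 5c bd 7d 60 bf 24 20
[1] 0x07->0x20 len=8 : bd 7d 60 bf 24 20 dd 14
[2] 0x03->0x0f len=6 : ea bf 4c 5c bd 7d
[3] 0x0c->0x17 len=5 : 20 dd 14 ea bf
query mem[0x1b]=0xbf, mem[0x22]=0x60, mem[0x1d]=0x2c

MEM[0x1b,0x22,0x1d] = bf 60 2c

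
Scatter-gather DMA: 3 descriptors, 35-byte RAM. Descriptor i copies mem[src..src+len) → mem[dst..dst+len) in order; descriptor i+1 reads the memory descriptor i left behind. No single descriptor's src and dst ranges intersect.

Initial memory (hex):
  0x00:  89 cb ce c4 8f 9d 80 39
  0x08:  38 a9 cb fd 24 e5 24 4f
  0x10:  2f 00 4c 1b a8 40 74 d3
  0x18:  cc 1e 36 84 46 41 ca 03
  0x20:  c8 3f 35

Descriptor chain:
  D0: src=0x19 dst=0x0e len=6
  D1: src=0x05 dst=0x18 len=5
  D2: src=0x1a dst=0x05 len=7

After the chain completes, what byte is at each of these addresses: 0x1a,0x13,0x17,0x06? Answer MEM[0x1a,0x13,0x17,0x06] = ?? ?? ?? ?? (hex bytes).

MEM[0x1a,0x13,0x17,0x06] = 39 ca d3 38

[0] 0x19->0x0e len=6 : 1e 36 84 46 41 ca
[1] 0x05->0x18 len=5 : 9d 80 39 38 a9
[2] 0x1a->0x05 len=7 : 39 38 a9 41 ca 03 c8
query mem[0x1a]=0x39, mem[0x13]=0xca, mem[0x17]=0xd3, mem[0x06]=0x38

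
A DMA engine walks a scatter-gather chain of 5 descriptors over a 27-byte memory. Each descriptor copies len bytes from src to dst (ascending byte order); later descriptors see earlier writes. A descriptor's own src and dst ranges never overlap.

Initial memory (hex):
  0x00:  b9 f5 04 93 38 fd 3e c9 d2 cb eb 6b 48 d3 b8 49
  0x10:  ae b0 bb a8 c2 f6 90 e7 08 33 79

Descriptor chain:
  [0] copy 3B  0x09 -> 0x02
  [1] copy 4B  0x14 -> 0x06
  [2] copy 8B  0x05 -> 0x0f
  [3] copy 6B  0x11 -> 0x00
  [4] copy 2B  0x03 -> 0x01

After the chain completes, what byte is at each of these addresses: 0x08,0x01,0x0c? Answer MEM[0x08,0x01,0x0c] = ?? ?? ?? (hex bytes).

MEM[0x08,0x01,0x0c] = 90 eb 48

  after D0: wrote 3B at 0x02 = cbeb6b
  after D1: wrote 4B at 0x06 = c2f690e7
  after D2: wrote 8B at 0x0f = fdc2f690e7eb6b48
  after D3: wrote 6B at 0x00 = f690e7eb6b48
  after D4: wrote 2B at 0x01 = eb6b
query mem[0x08]=0x90, mem[0x01]=0xeb, mem[0x0c]=0x48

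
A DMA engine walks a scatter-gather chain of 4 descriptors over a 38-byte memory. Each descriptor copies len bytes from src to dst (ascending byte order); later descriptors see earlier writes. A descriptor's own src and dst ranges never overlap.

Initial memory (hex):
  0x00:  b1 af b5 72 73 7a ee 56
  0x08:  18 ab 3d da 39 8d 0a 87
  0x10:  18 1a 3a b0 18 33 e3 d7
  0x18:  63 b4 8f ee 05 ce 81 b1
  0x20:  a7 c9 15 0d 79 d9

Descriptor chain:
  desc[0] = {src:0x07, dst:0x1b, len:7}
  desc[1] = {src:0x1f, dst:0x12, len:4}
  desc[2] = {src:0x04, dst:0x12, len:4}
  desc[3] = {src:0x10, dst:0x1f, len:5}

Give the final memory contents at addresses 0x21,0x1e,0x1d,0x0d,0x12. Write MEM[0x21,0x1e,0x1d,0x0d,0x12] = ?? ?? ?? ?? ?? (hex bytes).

MEM[0x21,0x1e,0x1d,0x0d,0x12] = 73 3d ab 8d 73

[0] 0x07->0x1b len=7 : 56 18 ab 3d da 39 8d
[1] 0x1f->0x12 len=4 : da 39 8d 15
[2] 0x04->0x12 len=4 : 73 7a ee 56
[3] 0x10->0x1f len=5 : 18 1a 73 7a ee
query mem[0x21]=0x73, mem[0x1e]=0x3d, mem[0x1d]=0xab, mem[0x0d]=0x8d, mem[0x12]=0x73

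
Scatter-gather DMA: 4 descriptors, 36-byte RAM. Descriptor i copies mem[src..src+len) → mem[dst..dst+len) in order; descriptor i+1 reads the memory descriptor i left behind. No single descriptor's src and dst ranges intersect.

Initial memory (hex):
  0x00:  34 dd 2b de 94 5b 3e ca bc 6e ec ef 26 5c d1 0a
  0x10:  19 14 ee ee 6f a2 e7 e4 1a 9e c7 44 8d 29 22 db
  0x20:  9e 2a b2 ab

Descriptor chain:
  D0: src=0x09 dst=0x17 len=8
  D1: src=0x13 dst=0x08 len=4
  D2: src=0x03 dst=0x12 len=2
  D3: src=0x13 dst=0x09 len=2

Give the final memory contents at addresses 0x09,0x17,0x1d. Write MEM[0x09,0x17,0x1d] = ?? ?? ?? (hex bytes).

MEM[0x09,0x17,0x1d] = 94 6e 0a

  after D0: wrote 8B at 0x17 = 6eecef265cd10a19
  after D1: wrote 4B at 0x08 = ee6fa2e7
  after D2: wrote 2B at 0x12 = de94
  after D3: wrote 2B at 0x09 = 946f
query mem[0x09]=0x94, mem[0x17]=0x6e, mem[0x1d]=0x0a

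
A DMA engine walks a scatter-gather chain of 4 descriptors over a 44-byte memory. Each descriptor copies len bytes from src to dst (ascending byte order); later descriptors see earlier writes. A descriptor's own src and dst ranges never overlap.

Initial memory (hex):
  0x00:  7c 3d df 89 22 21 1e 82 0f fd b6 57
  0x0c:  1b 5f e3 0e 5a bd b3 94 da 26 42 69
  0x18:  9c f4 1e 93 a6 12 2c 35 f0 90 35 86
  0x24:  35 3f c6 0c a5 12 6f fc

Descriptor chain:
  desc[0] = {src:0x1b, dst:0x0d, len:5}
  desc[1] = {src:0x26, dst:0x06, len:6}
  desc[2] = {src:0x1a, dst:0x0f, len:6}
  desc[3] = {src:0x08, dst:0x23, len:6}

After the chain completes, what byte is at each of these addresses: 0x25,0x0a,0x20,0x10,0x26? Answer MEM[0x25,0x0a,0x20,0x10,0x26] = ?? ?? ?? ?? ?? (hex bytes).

  after D0: wrote 5B at 0x0d = 93a6122c35
  after D1: wrote 6B at 0x06 = c60ca5126ffc
  after D2: wrote 6B at 0x0f = 1e93a6122c35
  after D3: wrote 6B at 0x23 = a5126ffc1b93
query mem[0x25]=0x6f, mem[0x0a]=0x6f, mem[0x20]=0xf0, mem[0x10]=0x93, mem[0x26]=0xfc

MEM[0x25,0x0a,0x20,0x10,0x26] = 6f 6f f0 93 fc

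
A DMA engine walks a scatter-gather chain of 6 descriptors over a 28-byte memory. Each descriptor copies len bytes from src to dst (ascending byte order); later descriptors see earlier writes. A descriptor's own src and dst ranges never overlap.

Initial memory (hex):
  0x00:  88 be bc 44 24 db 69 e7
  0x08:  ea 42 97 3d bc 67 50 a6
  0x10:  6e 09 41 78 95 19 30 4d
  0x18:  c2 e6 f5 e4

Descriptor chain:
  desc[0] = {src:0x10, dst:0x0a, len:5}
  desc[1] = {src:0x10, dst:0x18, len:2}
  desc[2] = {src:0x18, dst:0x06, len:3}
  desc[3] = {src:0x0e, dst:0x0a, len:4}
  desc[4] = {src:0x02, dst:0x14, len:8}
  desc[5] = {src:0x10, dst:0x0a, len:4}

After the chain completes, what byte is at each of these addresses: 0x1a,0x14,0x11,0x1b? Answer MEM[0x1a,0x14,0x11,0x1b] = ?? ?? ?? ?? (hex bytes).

#0 dst[0x0a+5] := {0x6e,0x09,0x41,0x78,0x95}
#1 dst[0x18+2] := {0x6e,0x09}
#2 dst[0x06+3] := {0x6e,0x09,0xf5}
#3 dst[0x0a+4] := {0x95,0xa6,0x6e,0x09}
#4 dst[0x14+8] := {0xbc,0x44,0x24,0xdb,0x6e,0x09,0xf5,0x42}
#5 dst[0x0a+4] := {0x6e,0x09,0x41,0x78}
query mem[0x1a]=0xf5, mem[0x14]=0xbc, mem[0x11]=0x09, mem[0x1b]=0x42

MEM[0x1a,0x14,0x11,0x1b] = f5 bc 09 42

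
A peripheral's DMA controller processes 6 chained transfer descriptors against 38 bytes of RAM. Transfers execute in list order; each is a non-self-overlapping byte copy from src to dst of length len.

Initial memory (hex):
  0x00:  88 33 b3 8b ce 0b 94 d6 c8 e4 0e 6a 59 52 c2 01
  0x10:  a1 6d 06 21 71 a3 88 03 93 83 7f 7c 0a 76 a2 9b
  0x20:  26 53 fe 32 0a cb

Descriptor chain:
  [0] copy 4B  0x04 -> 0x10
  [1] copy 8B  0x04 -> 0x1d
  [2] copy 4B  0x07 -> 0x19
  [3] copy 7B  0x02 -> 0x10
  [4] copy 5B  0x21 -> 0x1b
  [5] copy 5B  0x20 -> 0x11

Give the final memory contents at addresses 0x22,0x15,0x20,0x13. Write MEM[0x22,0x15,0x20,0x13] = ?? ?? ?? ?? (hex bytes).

  after D0: wrote 4B at 0x10 = ce0b94d6
  after D1: wrote 8B at 0x1d = ce0b94d6c8e40e6a
  after D2: wrote 4B at 0x19 = d6c8e40e
  after D3: wrote 7B at 0x10 = b38bce0b94d6c8
  after D4: wrote 5B at 0x1b = c8e40e6acb
  after D5: wrote 5B at 0x11 = d6c8e40e6a
query mem[0x22]=0xe4, mem[0x15]=0x6a, mem[0x20]=0xd6, mem[0x13]=0xe4

MEM[0x22,0x15,0x20,0x13] = e4 6a d6 e4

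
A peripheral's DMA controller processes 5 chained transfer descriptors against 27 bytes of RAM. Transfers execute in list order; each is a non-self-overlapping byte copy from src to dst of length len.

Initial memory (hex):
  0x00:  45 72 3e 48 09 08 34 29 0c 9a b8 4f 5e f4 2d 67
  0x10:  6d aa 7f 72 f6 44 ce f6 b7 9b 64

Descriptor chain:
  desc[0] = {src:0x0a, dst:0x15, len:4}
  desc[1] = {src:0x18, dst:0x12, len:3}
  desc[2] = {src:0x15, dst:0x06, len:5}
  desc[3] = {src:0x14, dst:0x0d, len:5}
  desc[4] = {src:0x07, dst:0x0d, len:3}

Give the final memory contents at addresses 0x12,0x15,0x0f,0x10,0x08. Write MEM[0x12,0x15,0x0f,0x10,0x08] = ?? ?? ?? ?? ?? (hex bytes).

MEM[0x12,0x15,0x0f,0x10,0x08] = f4 b8 f4 5e 5e

#0 dst[0x15+4] := {0xb8,0x4f,0x5e,0xf4}
#1 dst[0x12+3] := {0xf4,0x9b,0x64}
#2 dst[0x06+5] := {0xb8,0x4f,0x5e,0xf4,0x9b}
#3 dst[0x0d+5] := {0x64,0xb8,0x4f,0x5e,0xf4}
#4 dst[0x0d+3] := {0x4f,0x5e,0xf4}
query mem[0x12]=0xf4, mem[0x15]=0xb8, mem[0x0f]=0xf4, mem[0x10]=0x5e, mem[0x08]=0x5e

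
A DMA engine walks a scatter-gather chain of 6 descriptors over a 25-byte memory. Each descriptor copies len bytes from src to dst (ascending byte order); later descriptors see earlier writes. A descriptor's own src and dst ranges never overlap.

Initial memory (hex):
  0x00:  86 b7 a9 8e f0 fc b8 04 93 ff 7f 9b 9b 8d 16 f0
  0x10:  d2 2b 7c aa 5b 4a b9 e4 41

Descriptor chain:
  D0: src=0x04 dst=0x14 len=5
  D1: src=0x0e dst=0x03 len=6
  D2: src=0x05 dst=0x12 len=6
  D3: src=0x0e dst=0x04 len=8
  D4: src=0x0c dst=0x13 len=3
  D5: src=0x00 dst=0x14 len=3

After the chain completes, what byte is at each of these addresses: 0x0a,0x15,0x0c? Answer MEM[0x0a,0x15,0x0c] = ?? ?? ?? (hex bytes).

[0] 0x04->0x14 len=5 : f0 fc b8 04 93
[1] 0x0e->0x03 len=6 : 16 f0 d2 2b 7c aa
[2] 0x05->0x12 len=6 : d2 2b 7c aa ff 7f
[3] 0x0e->0x04 len=8 : 16 f0 d2 2b d2 2b 7c aa
[4] 0x0c->0x13 len=3 : 9b 8d 16
[5] 0x00->0x14 len=3 : 86 b7 a9
query mem[0x0a]=0x7c, mem[0x15]=0xb7, mem[0x0c]=0x9b

MEM[0x0a,0x15,0x0c] = 7c b7 9b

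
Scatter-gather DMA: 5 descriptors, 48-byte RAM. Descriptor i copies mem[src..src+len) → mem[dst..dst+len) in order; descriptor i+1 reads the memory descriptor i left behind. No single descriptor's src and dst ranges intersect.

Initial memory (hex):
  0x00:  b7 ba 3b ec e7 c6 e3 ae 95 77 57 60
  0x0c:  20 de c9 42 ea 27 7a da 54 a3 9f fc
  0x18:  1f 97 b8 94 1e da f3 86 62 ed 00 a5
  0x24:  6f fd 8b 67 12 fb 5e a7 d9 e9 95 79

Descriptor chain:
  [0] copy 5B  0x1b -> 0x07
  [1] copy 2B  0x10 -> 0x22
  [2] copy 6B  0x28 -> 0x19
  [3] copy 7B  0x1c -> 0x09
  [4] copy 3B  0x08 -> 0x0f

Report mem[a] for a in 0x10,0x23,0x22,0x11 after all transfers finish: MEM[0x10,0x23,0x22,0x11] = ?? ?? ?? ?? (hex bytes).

MEM[0x10,0x23,0x22,0x11] = a7 27 ea d9

D0: mem[0x07..0x0b] <- [94 1e da f3 86]
D1: mem[0x22..0x23] <- [ea 27]
D2: mem[0x19..0x1e] <- [12 fb 5e a7 d9 e9]
D3: mem[0x09..0x0f] <- [a7 d9 e9 86 62 ed ea]
D4: mem[0x0f..0x11] <- [1e a7 d9]
query mem[0x10]=0xa7, mem[0x23]=0x27, mem[0x22]=0xea, mem[0x11]=0xd9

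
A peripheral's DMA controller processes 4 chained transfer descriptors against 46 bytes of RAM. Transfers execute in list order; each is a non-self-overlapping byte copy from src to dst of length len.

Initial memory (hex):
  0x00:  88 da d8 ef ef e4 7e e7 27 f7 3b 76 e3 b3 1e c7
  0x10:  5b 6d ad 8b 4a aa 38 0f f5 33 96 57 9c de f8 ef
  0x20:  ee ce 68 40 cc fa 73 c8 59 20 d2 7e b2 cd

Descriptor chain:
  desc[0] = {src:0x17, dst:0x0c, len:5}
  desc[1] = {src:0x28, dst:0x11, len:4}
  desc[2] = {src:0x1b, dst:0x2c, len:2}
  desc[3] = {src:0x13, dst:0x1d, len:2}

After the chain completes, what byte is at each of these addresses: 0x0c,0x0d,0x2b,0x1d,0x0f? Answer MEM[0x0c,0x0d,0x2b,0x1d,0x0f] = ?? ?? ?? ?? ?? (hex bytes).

MEM[0x0c,0x0d,0x2b,0x1d,0x0f] = 0f f5 7e d2 96

[0] 0x17->0x0c len=5 : 0f f5 33 96 57
[1] 0x28->0x11 len=4 : 59 20 d2 7e
[2] 0x1b->0x2c len=2 : 57 9c
[3] 0x13->0x1d len=2 : d2 7e
query mem[0x0c]=0x0f, mem[0x0d]=0xf5, mem[0x2b]=0x7e, mem[0x1d]=0xd2, mem[0x0f]=0x96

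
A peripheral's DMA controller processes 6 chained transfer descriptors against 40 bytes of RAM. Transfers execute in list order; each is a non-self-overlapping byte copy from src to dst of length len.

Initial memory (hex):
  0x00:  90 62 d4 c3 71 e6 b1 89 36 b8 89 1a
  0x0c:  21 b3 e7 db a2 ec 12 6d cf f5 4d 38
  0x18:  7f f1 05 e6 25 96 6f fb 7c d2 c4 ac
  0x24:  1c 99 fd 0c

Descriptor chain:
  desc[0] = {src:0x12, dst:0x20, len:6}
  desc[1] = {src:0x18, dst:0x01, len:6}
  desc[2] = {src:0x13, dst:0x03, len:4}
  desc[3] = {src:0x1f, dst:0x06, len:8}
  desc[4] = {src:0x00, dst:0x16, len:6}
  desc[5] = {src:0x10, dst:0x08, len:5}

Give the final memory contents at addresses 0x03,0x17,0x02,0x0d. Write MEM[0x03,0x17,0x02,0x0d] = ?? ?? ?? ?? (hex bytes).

MEM[0x03,0x17,0x02,0x0d] = 6d 7f f1 fd

[0] 0x12->0x20 len=6 : 12 6d cf f5 4d 38
[1] 0x18->0x01 len=6 : 7f f1 05 e6 25 96
[2] 0x13->0x03 len=4 : 6d cf f5 4d
[3] 0x1f->0x06 len=8 : fb 12 6d cf f5 4d 38 fd
[4] 0x00->0x16 len=6 : 90 7f f1 6d cf f5
[5] 0x10->0x08 len=5 : a2 ec 12 6d cf
query mem[0x03]=0x6d, mem[0x17]=0x7f, mem[0x02]=0xf1, mem[0x0d]=0xfd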